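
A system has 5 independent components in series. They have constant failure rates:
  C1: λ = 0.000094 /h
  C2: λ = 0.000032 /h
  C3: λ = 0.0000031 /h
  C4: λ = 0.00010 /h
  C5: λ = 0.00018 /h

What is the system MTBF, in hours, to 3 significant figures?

2440

Series of exponential components: λ_sys = Σ λ_i
λ_sys = 0.000094 + 0.000032 + 0.0000031 + 0.00010 + 0.00018 = 4.0910e-04 /h
MTBF = 1 / λ_sys = 2440 h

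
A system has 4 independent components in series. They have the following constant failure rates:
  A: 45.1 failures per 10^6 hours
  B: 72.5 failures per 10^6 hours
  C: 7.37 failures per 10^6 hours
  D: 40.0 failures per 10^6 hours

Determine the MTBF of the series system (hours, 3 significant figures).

Series of exponential components: λ_sys = Σ λ_i
λ_sys = 0.0000451 + 0.0000725 + 0.00000737 + 0.0000400 = 1.6497e-04 /h
MTBF = 1 / λ_sys = 6060 h

6060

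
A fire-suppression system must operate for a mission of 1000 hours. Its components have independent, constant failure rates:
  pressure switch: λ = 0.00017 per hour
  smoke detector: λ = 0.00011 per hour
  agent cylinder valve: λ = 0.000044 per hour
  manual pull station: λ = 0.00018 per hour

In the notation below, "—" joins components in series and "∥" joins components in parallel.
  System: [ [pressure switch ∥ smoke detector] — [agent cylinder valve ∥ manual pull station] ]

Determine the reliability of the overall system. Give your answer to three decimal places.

0.977

R(pressure switch) = exp(−0.00017 × 1000) = 0.84366
R(smoke detector) = exp(−0.00011 × 1000) = 0.89583
R(agent cylinder valve) = exp(−0.000044 × 1000) = 0.95695
R(manual pull station) = exp(−0.00018 × 1000) = 0.83527
Parallel (pressure switch and smoke detector): 1 − (1 − 0.84366)(1 − 0.89583) = 0.98371
Parallel (agent cylinder valve and manual pull station): 1 − (1 − 0.95695)(1 − 0.83527) = 0.99291
Series ([0.98371] and [0.99291]): 0.98371 × 0.99291 = 0.977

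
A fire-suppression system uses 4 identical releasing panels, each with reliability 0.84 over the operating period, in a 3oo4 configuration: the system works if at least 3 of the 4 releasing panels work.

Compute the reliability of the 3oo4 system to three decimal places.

R = Σ_{i=3}^{4} C(4,i) p^i (1−p)^{4−i} with p = 0.84
C(4,3)·0.84^3·0.16^1 = 0.37933
C(4,4)·0.84^4·0.16^0 = 0.49787
Sum = 0.877

0.877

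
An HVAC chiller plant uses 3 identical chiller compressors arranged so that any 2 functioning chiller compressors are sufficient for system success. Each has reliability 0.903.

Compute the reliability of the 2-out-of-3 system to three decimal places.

0.974

R = Σ_{i=2}^{3} C(3,i) p^i (1−p)^{3−i} with p = 0.903
C(3,2)·0.903^2·0.097^1 = 0.23728
C(3,3)·0.903^3·0.097^0 = 0.73631
Sum = 0.974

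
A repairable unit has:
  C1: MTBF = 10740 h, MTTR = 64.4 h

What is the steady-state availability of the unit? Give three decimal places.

A(C1) = MTBF/(MTBF+MTTR) = 10740/(10740+64.4) = 0.994

0.994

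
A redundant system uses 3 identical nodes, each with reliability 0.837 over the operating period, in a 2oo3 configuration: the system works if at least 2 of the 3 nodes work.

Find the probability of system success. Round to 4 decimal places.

R = Σ_{i=2}^{3} C(3,i) p^i (1−p)^{3−i} with p = 0.837
C(3,2)·0.837^2·0.163^1 = 0.342578
C(3,3)·0.837^3·0.163^0 = 0.586376
Sum = 0.9290

0.9290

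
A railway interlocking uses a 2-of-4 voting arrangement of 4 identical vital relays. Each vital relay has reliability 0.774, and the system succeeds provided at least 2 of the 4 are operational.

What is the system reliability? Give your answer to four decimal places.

0.9617

R = Σ_{i=2}^{4} C(4,i) p^i (1−p)^{4−i} with p = 0.774
C(4,2)·0.774^2·0.226^2 = 0.183590
C(4,3)·0.774^3·0.226^1 = 0.419171
C(4,4)·0.774^4·0.226^0 = 0.358892
Sum = 0.9617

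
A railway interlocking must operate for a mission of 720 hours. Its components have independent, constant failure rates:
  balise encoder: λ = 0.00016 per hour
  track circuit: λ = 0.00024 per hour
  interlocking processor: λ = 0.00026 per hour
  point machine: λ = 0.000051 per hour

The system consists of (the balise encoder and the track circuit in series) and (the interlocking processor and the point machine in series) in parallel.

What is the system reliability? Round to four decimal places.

R(balise encoder) = exp(−0.00016 × 720) = 0.891188
R(track circuit) = exp(−0.00024 × 720) = 0.841306
R(interlocking processor) = exp(−0.00026 × 720) = 0.829278
R(point machine) = exp(−0.000051 × 720) = 0.963946
Series (balise encoder and track circuit): 0.891188 × 0.841306 = 0.749762
Series (interlocking processor and point machine): 0.829278 × 0.963946 = 0.799379
Parallel ([0.749762] and [0.799379]): 1 − (1 − 0.749762)(1 − 0.799379) = 0.9498

0.9498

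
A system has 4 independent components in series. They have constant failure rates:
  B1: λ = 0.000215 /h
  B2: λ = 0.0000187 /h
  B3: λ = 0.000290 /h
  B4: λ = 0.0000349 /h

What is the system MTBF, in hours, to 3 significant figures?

Series of exponential components: λ_sys = Σ λ_i
λ_sys = 0.000215 + 0.0000187 + 0.000290 + 0.0000349 = 5.5860e-04 /h
MTBF = 1 / λ_sys = 1790 h

1790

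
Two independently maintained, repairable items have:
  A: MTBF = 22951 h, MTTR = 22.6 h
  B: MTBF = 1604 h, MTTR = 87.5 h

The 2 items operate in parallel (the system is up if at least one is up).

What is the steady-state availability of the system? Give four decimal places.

0.9999

A(A) = MTBF/(MTBF+MTTR) = 22951/(22951+22.6) = 0.999016
A(B) = MTBF/(MTBF+MTTR) = 1604/(1604+87.5) = 0.948271
Parallel availability: 1 − (1 − 0.999016)(1 − 0.948271) = 0.9999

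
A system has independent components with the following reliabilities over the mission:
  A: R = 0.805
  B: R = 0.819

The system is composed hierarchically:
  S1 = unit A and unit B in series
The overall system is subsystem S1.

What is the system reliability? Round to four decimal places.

Series (A and B): 0.805000 × 0.819000 = 0.6593

0.6593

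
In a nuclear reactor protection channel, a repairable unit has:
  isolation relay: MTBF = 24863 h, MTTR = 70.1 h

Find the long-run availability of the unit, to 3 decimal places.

0.997

A(isolation relay) = MTBF/(MTBF+MTTR) = 24863/(24863+70.1) = 0.997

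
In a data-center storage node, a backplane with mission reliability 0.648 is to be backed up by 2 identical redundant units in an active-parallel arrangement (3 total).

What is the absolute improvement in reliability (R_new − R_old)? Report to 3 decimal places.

R_before = 0.648
R_after = 1 − (1 − 0.648)^3 = 0.956
ΔR = 0.956 − 0.648 = 0.308

0.308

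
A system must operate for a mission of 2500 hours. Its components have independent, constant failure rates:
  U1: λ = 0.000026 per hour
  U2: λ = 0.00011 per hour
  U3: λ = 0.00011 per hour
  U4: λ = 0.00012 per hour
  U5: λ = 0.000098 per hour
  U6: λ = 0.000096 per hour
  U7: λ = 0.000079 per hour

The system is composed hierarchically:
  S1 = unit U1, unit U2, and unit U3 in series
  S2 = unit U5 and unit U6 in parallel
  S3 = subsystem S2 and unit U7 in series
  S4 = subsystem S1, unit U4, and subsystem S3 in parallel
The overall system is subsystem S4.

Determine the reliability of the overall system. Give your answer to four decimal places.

0.9741

R(U1) = exp(−0.000026 × 2500) = 0.937067
R(U2) = exp(−0.00011 × 2500) = 0.759572
R(U3) = exp(−0.00011 × 2500) = 0.759572
R(U4) = exp(−0.00012 × 2500) = 0.740818
R(U5) = exp(−0.000098 × 2500) = 0.782705
R(U6) = exp(−0.000096 × 2500) = 0.786628
R(U7) = exp(−0.000079 × 2500) = 0.820780
Series (U1, U2, and U3): 0.937067 × 0.759572 × 0.759572 = 0.540640
Parallel (U5 and U6): 1 − (1 − 0.782705)(1 − 0.786628) = 0.953635
Series ([0.953635] and U7): 0.953635 × 0.820780 = 0.782725
Parallel ([0.540640], U4, and [0.782725]): 1 − (1 − 0.540640)(1 − 0.740818)(1 − 0.782725) = 0.9741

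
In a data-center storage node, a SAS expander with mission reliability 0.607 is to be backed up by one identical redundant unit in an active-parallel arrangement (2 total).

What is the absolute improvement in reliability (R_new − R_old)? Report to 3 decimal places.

0.239

R_before = 0.607
R_after = 1 − (1 − 0.607)^2 = 0.846
ΔR = 0.846 − 0.607 = 0.239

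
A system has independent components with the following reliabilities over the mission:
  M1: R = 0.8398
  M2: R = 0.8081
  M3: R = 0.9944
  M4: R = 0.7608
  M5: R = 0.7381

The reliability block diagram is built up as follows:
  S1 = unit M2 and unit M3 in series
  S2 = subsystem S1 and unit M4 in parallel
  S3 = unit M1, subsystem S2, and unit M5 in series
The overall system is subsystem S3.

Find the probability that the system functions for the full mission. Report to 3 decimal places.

Series (M2 and M3): 0.80810 × 0.99440 = 0.80357
Parallel ([0.80357] and M4): 1 − (1 − 0.80357)(1 − 0.76080) = 0.95301
Series (M1, [0.95301], and M5): 0.83980 × 0.95301 × 0.73810 = 0.591

0.591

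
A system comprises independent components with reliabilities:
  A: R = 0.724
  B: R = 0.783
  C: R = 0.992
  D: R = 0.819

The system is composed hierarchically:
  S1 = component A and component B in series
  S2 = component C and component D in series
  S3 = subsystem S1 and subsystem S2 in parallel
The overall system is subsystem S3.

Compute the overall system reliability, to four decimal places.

0.9188

Series (A and B): 0.724000 × 0.783000 = 0.566892
Series (C and D): 0.992000 × 0.819000 = 0.812448
Parallel ([0.566892] and [0.812448]): 1 − (1 − 0.566892)(1 − 0.812448) = 0.9188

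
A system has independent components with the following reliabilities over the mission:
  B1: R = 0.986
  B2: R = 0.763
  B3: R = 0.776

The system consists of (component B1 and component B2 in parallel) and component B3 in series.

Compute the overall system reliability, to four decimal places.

Parallel (B1 and B2): 1 − (1 − 0.986000)(1 − 0.763000) = 0.996682
Series ([0.996682] and B3): 0.996682 × 0.776000 = 0.7734

0.7734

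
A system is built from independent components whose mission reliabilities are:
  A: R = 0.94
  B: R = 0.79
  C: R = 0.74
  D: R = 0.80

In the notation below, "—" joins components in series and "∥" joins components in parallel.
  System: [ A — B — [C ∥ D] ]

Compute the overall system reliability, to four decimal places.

0.7040

Parallel (C and D): 1 − (1 − 0.740000)(1 − 0.800000) = 0.948000
Series (A, B, and [0.948000]): 0.940000 × 0.790000 × 0.948000 = 0.7040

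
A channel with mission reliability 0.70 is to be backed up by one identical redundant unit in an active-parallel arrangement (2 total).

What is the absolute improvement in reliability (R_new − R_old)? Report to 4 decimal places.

R_before = 0.70
R_after = 1 − (1 − 0.70)^2 = 0.9100
ΔR = 0.9100 − 0.70 = 0.2100

0.2100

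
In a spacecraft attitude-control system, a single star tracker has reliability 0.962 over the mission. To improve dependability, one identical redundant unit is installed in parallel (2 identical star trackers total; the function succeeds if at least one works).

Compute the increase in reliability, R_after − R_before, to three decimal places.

R_before = 0.962
R_after = 1 − (1 − 0.962)^2 = 0.999
ΔR = 0.999 − 0.962 = 0.037

0.037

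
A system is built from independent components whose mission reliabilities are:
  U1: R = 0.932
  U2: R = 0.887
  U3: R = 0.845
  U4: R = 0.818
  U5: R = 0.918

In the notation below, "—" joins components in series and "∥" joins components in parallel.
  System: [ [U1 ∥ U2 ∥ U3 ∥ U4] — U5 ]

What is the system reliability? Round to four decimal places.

Parallel (U1, U2, U3, and U4): 1 − (1 − 0.932000)(1 − 0.887000)(1 − 0.845000)(1 − 0.818000) = 0.999783
Series ([0.999783] and U5): 0.999783 × 0.918000 = 0.9178

0.9178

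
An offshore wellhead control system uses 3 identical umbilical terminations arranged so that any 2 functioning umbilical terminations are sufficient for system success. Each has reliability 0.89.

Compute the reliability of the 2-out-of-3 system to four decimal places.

0.9664

R = Σ_{i=2}^{3} C(3,i) p^i (1−p)^{3−i} with p = 0.89
C(3,2)·0.89^2·0.11^1 = 0.261393
C(3,3)·0.89^3·0.11^0 = 0.704969
Sum = 0.9664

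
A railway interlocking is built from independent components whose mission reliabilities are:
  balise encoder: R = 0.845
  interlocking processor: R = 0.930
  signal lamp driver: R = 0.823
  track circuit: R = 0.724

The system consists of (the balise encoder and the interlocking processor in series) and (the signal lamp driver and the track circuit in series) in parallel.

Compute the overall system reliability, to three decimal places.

Series (balise encoder and interlocking processor): 0.84500 × 0.93000 = 0.78585
Series (signal lamp driver and track circuit): 0.82300 × 0.72400 = 0.59585
Parallel ([0.78585] and [0.59585]): 1 − (1 − 0.78585)(1 − 0.59585) = 0.913

0.913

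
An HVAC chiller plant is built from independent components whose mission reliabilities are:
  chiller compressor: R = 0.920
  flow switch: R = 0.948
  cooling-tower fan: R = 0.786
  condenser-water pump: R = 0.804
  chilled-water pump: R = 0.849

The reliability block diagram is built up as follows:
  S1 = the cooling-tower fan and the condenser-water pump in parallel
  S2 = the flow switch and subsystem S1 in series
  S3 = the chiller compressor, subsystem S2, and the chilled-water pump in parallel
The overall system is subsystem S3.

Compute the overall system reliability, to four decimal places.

Parallel (cooling-tower fan and condenser-water pump): 1 − (1 − 0.786000)(1 − 0.804000) = 0.958056
Series (flow switch and [0.958056]): 0.948000 × 0.958056 = 0.908237
Parallel (chiller compressor, [0.908237], and chilled-water pump): 1 − (1 − 0.920000)(1 − 0.908237)(1 − 0.849000) = 0.9989

0.9989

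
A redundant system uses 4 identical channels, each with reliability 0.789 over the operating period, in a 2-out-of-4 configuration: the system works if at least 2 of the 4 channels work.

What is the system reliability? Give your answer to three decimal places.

0.968

R = Σ_{i=2}^{4} C(4,i) p^i (1−p)^{4−i} with p = 0.789
C(4,2)·0.789^2·0.211^2 = 0.16629
C(4,3)·0.789^3·0.211^1 = 0.41455
C(4,4)·0.789^4·0.211^0 = 0.38753
Sum = 0.968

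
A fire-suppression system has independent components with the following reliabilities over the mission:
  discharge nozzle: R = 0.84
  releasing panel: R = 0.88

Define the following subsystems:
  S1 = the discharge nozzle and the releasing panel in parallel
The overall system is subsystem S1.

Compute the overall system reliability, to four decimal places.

Parallel (discharge nozzle and releasing panel): 1 − (1 − 0.840000)(1 − 0.880000) = 0.9808

0.9808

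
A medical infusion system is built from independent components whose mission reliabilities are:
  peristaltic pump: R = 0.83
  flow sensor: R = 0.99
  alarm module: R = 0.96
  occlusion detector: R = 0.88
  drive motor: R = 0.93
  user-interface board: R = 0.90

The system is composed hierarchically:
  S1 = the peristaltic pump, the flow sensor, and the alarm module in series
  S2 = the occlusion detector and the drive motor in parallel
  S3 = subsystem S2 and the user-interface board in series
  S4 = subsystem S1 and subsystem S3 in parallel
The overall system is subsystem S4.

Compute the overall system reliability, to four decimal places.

0.9773

Series (peristaltic pump, flow sensor, and alarm module): 0.830000 × 0.990000 × 0.960000 = 0.788832
Parallel (occlusion detector and drive motor): 1 − (1 − 0.880000)(1 − 0.930000) = 0.991600
Series ([0.991600] and user-interface board): 0.991600 × 0.900000 = 0.892440
Parallel ([0.788832] and [0.892440]): 1 − (1 − 0.788832)(1 − 0.892440) = 0.9773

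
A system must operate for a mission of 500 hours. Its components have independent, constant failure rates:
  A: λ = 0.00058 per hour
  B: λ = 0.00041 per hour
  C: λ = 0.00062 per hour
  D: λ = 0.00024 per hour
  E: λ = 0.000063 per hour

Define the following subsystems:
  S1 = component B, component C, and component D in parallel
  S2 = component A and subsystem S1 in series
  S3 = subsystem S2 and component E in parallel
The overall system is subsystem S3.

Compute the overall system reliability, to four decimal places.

R(A) = exp(−0.00058 × 500) = 0.748264
R(B) = exp(−0.00041 × 500) = 0.814647
R(C) = exp(−0.00062 × 500) = 0.733447
R(D) = exp(−0.00024 × 500) = 0.886920
R(E) = exp(−0.000063 × 500) = 0.968991
Parallel (B, C, and D): 1 − (1 − 0.814647)(1 − 0.733447)(1 − 0.886920) = 0.994413
Series (A and [0.994413]): 0.748264 × 0.994413 = 0.744083
Parallel ([0.744083] and E): 1 − (1 − 0.744083)(1 − 0.968991) = 0.9921

0.9921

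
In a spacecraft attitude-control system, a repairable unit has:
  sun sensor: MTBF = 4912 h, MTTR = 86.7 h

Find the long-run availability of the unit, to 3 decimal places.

0.983

A(sun sensor) = MTBF/(MTBF+MTTR) = 4912/(4912+86.7) = 0.983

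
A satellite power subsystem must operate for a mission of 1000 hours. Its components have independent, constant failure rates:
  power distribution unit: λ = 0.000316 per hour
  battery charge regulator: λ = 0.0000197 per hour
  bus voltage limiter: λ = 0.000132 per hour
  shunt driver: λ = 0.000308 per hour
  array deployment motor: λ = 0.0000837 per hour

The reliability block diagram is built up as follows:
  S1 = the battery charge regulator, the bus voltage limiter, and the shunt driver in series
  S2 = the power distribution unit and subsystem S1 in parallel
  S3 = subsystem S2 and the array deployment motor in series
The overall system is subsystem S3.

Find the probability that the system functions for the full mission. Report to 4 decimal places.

R(power distribution unit) = exp(−0.000316 × 1000) = 0.729059
R(battery charge regulator) = exp(−0.0000197 × 1000) = 0.980493
R(bus voltage limiter) = exp(−0.000132 × 1000) = 0.876341
R(shunt driver) = exp(−0.000308 × 1000) = 0.734915
R(array deployment motor) = exp(−0.0000837 × 1000) = 0.919707
Series (battery charge regulator, bus voltage limiter, and shunt driver): 0.980493 × 0.876341 × 0.734915 = 0.631473
Parallel (power distribution unit and [0.631473]): 1 − (1 − 0.729059)(1 − 0.631473) = 0.900151
Series ([0.900151] and array deployment motor): 0.900151 × 0.919707 = 0.8279

0.8279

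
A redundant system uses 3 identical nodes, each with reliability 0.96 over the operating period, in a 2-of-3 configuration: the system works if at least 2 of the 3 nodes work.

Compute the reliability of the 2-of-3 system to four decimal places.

R = Σ_{i=2}^{3} C(3,i) p^i (1−p)^{3−i} with p = 0.96
C(3,2)·0.96^2·0.04^1 = 0.110592
C(3,3)·0.96^3·0.04^0 = 0.884736
Sum = 0.9953

0.9953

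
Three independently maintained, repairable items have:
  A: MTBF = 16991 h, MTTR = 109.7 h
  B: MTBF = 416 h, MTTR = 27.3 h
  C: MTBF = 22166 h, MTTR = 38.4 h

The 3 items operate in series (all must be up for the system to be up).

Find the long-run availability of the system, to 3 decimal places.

A(A) = MTBF/(MTBF+MTTR) = 16991/(16991+109.7) = 0.993585
A(B) = MTBF/(MTBF+MTTR) = 416/(416+27.3) = 0.938416
A(C) = MTBF/(MTBF+MTTR) = 22166/(22166+38.4) = 0.998271
Series availability: 0.993585 × 0.938416 × 0.998271 = 0.931

0.931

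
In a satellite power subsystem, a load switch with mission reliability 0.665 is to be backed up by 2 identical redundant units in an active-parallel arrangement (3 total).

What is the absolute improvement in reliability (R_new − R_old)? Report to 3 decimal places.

R_before = 0.665
R_after = 1 − (1 − 0.665)^3 = 0.962
ΔR = 0.962 − 0.665 = 0.297

0.297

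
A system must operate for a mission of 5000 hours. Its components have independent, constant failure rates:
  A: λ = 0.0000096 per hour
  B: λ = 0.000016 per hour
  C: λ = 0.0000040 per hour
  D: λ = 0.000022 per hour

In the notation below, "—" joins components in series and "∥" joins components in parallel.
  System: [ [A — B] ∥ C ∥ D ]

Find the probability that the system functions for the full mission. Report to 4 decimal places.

R(A) = exp(−0.0000096 × 5000) = 0.953134
R(B) = exp(−0.000016 × 5000) = 0.923116
R(C) = exp(−0.0000040 × 5000) = 0.980199
R(D) = exp(−0.000022 × 5000) = 0.895834
Series (A and B): 0.953134 × 0.923116 = 0.879853
Parallel ([0.879853], C, and D): 1 − (1 − 0.879853)(1 − 0.980199)(1 − 0.895834) = 0.9998

0.9998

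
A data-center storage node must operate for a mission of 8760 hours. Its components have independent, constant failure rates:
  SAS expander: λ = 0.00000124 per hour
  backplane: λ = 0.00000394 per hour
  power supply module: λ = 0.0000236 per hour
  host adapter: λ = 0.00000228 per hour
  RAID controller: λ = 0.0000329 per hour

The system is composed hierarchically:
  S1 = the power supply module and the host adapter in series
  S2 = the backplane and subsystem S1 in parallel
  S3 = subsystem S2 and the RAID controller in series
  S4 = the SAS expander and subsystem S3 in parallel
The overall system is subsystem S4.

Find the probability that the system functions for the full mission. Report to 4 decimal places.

0.9972

R(SAS expander) = exp(−0.00000124 × 8760) = 0.989196
R(backplane) = exp(−0.00000394 × 8760) = 0.966074
R(power supply module) = exp(−0.0000236 × 8760) = 0.813234
R(host adapter) = exp(−0.00000228 × 8760) = 0.980225
R(RAID controller) = exp(−0.0000329 × 8760) = 0.749609
Series (power supply module and host adapter): 0.813234 × 0.980225 = 0.797152
Parallel (backplane and [0.797152]): 1 − (1 − 0.966074)(1 − 0.797152) = 0.993118
Series ([0.993118] and RAID controller): 0.993118 × 0.749609 = 0.744450
Parallel (SAS expander and [0.744450]): 1 − (1 − 0.989196)(1 − 0.744450) = 0.9972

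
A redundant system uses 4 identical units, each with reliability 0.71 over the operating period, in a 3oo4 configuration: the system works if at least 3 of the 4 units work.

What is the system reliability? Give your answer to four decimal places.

R = Σ_{i=3}^{4} C(4,i) p^i (1−p)^{4−i} with p = 0.71
C(4,3)·0.71^3·0.29^1 = 0.415177
C(4,4)·0.71^4·0.29^0 = 0.254117
Sum = 0.6693

0.6693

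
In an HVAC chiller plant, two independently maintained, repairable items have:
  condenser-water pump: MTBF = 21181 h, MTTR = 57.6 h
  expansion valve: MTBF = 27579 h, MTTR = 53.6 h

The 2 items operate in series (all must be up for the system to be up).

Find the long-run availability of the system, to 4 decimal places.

0.9954

A(condenser-water pump) = MTBF/(MTBF+MTTR) = 21181/(21181+57.6) = 0.997288
A(expansion valve) = MTBF/(MTBF+MTTR) = 27579/(27579+53.6) = 0.998060
Series availability: 0.997288 × 0.998060 = 0.9954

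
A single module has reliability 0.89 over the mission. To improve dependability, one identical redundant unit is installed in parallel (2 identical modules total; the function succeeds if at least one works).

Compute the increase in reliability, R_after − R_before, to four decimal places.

0.0979

R_before = 0.89
R_after = 1 − (1 − 0.89)^2 = 0.9879
ΔR = 0.9879 − 0.89 = 0.0979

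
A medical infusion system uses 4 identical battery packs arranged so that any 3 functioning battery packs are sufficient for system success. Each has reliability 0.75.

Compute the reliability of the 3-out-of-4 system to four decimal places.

0.7383

R = Σ_{i=3}^{4} C(4,i) p^i (1−p)^{4−i} with p = 0.75
C(4,3)·0.75^3·0.25^1 = 0.421875
C(4,4)·0.75^4·0.25^0 = 0.316406
Sum = 0.7383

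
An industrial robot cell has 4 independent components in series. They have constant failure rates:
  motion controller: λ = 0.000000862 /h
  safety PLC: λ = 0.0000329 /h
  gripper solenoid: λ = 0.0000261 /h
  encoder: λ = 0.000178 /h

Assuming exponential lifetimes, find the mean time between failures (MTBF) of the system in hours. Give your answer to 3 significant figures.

Series of exponential components: λ_sys = Σ λ_i
λ_sys = 0.000000862 + 0.0000329 + 0.0000261 + 0.000178 = 2.3786e-04 /h
MTBF = 1 / λ_sys = 4200 h

4200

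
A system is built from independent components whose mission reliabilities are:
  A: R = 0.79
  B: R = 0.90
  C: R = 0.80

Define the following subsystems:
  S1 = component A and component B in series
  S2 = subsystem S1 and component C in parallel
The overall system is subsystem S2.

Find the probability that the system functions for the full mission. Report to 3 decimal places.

Series (A and B): 0.79000 × 0.90000 = 0.71100
Parallel ([0.71100] and C): 1 − (1 − 0.71100)(1 − 0.80000) = 0.942

0.942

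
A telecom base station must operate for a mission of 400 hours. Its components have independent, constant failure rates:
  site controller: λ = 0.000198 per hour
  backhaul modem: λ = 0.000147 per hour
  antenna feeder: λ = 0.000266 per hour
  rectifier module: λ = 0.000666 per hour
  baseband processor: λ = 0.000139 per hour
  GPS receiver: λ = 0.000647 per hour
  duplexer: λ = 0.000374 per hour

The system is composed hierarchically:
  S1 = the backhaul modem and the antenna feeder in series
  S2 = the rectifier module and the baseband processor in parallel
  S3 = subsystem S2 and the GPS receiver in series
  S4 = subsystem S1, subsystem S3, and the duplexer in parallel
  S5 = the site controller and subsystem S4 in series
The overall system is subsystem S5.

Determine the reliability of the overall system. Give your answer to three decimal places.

0.919

R(site controller) = exp(−0.000198 × 400) = 0.92386
R(backhaul modem) = exp(−0.000147 × 400) = 0.94290
R(antenna feeder) = exp(−0.000266 × 400) = 0.89906
R(rectifier module) = exp(−0.000666 × 400) = 0.76613
R(baseband processor) = exp(−0.000139 × 400) = 0.94592
R(GPS receiver) = exp(−0.000647 × 400) = 0.77198
R(duplexer) = exp(−0.000374 × 400) = 0.86105
Series (backhaul modem and antenna feeder): 0.94290 × 0.89906 = 0.84772
Parallel (rectifier module and baseband processor): 1 − (1 − 0.76613)(1 − 0.94592) = 0.98735
Series ([0.98735] and GPS receiver): 0.98735 × 0.77198 = 0.76221
Parallel ([0.84772], [0.76221], and duplexer): 1 − (1 − 0.84772)(1 − 0.76221)(1 − 0.86105) = 0.99497
Series (site controller and [0.99497]): 0.92386 × 0.99497 = 0.919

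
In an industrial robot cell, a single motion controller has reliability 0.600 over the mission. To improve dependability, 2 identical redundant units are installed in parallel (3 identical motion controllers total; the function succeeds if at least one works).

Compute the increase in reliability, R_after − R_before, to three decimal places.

0.336

R_before = 0.600
R_after = 1 − (1 − 0.600)^3 = 0.936
ΔR = 0.936 − 0.600 = 0.336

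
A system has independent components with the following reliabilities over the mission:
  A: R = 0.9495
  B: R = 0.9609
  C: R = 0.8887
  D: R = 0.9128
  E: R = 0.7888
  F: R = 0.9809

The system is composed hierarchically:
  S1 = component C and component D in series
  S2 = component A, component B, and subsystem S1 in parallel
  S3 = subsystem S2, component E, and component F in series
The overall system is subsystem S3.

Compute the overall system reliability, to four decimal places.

0.7734

Series (C and D): 0.888700 × 0.912800 = 0.811205
Parallel (A, B, and [0.811205]): 1 − (1 − 0.949500)(1 − 0.960900)(1 − 0.811205) = 0.999627
Series ([0.999627], E, and F): 0.999627 × 0.788800 × 0.980900 = 0.7734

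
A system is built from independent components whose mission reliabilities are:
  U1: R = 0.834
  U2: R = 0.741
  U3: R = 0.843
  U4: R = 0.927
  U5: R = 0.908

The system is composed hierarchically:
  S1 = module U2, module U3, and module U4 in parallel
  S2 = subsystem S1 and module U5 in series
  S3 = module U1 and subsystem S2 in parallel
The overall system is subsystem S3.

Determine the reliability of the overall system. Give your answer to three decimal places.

Parallel (U2, U3, and U4): 1 − (1 − 0.74100)(1 − 0.84300)(1 − 0.92700) = 0.99703
Series ([0.99703] and U5): 0.99703 × 0.90800 = 0.90530
Parallel (U1 and [0.90530]): 1 − (1 − 0.83400)(1 − 0.90530) = 0.984

0.984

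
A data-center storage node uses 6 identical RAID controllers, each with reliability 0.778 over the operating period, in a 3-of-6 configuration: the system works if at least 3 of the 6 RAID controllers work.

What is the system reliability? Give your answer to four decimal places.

0.9753

R = Σ_{i=3}^{6} C(6,i) p^i (1−p)^{6−i} with p = 0.778
C(6,3)·0.778^3·0.222^3 = 0.103045
C(6,4)·0.778^4·0.222^2 = 0.270842
C(6,5)·0.778^5·0.222^1 = 0.379666
C(6,6)·0.778^6·0.222^0 = 0.221757
Sum = 0.9753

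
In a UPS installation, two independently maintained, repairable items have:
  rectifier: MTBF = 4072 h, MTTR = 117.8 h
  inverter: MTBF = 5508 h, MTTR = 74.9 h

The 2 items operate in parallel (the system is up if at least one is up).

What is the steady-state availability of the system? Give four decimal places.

0.9996

A(rectifier) = MTBF/(MTBF+MTTR) = 4072/(4072+117.8) = 0.971884
A(inverter) = MTBF/(MTBF+MTTR) = 5508/(5508+74.9) = 0.986584
Parallel availability: 1 − (1 − 0.971884)(1 − 0.986584) = 0.9996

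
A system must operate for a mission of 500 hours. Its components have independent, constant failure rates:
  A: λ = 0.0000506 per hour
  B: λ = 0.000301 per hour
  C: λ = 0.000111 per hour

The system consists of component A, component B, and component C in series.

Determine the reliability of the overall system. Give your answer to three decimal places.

0.794

R(A) = exp(−0.0000506 × 500) = 0.97502
R(B) = exp(−0.000301 × 500) = 0.86028
R(C) = exp(−0.000111 × 500) = 0.94601
Series (A, B, and C): 0.97502 × 0.86028 × 0.94601 = 0.794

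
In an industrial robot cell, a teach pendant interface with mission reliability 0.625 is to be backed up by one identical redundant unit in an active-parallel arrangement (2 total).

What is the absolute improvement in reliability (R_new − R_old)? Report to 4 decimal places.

R_before = 0.625
R_after = 1 − (1 − 0.625)^2 = 0.8594
ΔR = 0.8594 − 0.625 = 0.2344

0.2344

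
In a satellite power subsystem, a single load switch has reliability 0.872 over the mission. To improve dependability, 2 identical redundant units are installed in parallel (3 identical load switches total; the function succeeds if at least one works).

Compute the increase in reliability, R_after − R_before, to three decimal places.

0.126

R_before = 0.872
R_after = 1 − (1 − 0.872)^3 = 0.998
ΔR = 0.998 − 0.872 = 0.126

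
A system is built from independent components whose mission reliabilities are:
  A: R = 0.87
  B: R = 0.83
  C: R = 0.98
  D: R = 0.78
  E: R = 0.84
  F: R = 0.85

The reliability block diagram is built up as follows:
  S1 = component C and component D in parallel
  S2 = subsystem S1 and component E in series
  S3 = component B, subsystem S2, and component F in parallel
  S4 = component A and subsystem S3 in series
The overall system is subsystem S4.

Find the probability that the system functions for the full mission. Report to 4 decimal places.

Parallel (C and D): 1 − (1 − 0.980000)(1 − 0.780000) = 0.995600
Series ([0.995600] and E): 0.995600 × 0.840000 = 0.836304
Parallel (B, [0.836304], and F): 1 − (1 − 0.830000)(1 − 0.836304)(1 − 0.850000) = 0.995826
Series (A and [0.995826]): 0.870000 × 0.995826 = 0.8664

0.8664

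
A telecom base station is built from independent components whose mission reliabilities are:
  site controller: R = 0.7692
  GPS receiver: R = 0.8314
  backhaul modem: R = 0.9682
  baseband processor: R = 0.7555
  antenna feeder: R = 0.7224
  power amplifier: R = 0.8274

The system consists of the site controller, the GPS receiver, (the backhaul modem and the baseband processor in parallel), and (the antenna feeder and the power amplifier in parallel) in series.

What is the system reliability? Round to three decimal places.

0.604

Parallel (backhaul modem and baseband processor): 1 − (1 − 0.96820)(1 − 0.75550) = 0.99222
Parallel (antenna feeder and power amplifier): 1 − (1 − 0.72240)(1 − 0.82740) = 0.95209
Series (site controller, GPS receiver, [0.99222], and [0.95209]): 0.76920 × 0.83140 × 0.99222 × 0.95209 = 0.604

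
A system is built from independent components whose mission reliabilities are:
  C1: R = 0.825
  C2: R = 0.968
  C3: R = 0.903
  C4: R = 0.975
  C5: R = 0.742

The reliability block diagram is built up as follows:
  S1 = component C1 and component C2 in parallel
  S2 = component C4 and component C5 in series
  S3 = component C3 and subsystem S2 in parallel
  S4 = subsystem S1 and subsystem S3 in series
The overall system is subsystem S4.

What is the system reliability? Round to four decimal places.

Parallel (C1 and C2): 1 − (1 − 0.825000)(1 − 0.968000) = 0.994400
Series (C4 and C5): 0.975000 × 0.742000 = 0.723450
Parallel (C3 and [0.723450]): 1 − (1 − 0.903000)(1 − 0.723450) = 0.973175
Series ([0.994400] and [0.973175]): 0.994400 × 0.973175 = 0.9677

0.9677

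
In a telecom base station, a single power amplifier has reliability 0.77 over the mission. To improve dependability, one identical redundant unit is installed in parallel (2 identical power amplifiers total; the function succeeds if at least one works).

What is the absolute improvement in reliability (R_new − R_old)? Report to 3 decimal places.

0.177

R_before = 0.77
R_after = 1 − (1 − 0.77)^2 = 0.947
ΔR = 0.947 − 0.77 = 0.177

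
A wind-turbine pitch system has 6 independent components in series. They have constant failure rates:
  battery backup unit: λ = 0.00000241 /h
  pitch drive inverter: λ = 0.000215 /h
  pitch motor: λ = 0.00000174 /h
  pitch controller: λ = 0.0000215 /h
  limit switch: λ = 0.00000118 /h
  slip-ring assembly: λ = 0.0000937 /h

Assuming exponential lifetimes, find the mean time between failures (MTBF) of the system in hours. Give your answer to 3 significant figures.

2980

Series of exponential components: λ_sys = Σ λ_i
λ_sys = 0.00000241 + 0.000215 + 0.00000174 + 0.0000215 + 0.00000118 + 0.0000937 = 3.3553e-04 /h
MTBF = 1 / λ_sys = 2980 h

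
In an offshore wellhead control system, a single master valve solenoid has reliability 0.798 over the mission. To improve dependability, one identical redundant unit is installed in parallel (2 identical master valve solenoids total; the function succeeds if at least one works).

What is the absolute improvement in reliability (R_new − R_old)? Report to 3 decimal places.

R_before = 0.798
R_after = 1 − (1 − 0.798)^2 = 0.959
ΔR = 0.959 − 0.798 = 0.161

0.161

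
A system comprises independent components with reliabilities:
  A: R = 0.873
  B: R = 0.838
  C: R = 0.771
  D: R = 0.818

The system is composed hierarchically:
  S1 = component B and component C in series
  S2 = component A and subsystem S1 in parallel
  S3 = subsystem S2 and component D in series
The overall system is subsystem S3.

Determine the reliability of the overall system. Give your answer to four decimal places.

0.7812

Series (B and C): 0.838000 × 0.771000 = 0.646098
Parallel (A and [0.646098]): 1 − (1 − 0.873000)(1 − 0.646098) = 0.955054
Series ([0.955054] and D): 0.955054 × 0.818000 = 0.7812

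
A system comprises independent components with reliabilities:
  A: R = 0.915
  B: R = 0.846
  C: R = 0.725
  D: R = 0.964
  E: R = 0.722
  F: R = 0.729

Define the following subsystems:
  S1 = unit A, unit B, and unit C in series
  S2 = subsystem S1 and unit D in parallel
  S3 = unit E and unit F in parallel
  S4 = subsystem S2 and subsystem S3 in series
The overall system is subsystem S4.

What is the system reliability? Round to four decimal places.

Series (A, B, and C): 0.915000 × 0.846000 × 0.725000 = 0.561215
Parallel ([0.561215] and D): 1 − (1 − 0.561215)(1 − 0.964000) = 0.984204
Parallel (E and F): 1 − (1 − 0.722000)(1 − 0.729000) = 0.924662
Series ([0.984204] and [0.924662]): 0.984204 × 0.924662 = 0.9101

0.9101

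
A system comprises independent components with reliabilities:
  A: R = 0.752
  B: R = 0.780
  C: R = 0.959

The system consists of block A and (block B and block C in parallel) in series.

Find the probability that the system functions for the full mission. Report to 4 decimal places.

0.7452

Parallel (B and C): 1 − (1 − 0.780000)(1 − 0.959000) = 0.990980
Series (A and [0.990980]): 0.752000 × 0.990980 = 0.7452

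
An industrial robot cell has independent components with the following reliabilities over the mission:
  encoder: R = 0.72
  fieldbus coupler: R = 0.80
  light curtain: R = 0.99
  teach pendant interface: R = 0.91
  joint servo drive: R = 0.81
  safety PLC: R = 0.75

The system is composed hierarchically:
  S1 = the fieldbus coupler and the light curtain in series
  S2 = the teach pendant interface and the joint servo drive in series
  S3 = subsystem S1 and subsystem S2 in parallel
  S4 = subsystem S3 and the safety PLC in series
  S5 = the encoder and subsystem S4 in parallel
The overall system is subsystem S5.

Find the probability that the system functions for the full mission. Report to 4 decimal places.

Series (fieldbus coupler and light curtain): 0.800000 × 0.990000 = 0.792000
Series (teach pendant interface and joint servo drive): 0.910000 × 0.810000 = 0.737100
Parallel ([0.792000] and [0.737100]): 1 − (1 − 0.792000)(1 − 0.737100) = 0.945317
Series ([0.945317] and safety PLC): 0.945317 × 0.750000 = 0.708988
Parallel (encoder and [0.708988]): 1 − (1 − 0.720000)(1 − 0.708988) = 0.9185

0.9185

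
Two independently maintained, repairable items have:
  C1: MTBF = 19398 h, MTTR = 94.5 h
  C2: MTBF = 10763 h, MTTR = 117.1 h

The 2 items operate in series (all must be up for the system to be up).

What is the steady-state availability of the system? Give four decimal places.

0.9844

A(C1) = MTBF/(MTBF+MTTR) = 19398/(19398+94.5) = 0.995152
A(C2) = MTBF/(MTBF+MTTR) = 10763/(10763+117.1) = 0.989237
Series availability: 0.995152 × 0.989237 = 0.9844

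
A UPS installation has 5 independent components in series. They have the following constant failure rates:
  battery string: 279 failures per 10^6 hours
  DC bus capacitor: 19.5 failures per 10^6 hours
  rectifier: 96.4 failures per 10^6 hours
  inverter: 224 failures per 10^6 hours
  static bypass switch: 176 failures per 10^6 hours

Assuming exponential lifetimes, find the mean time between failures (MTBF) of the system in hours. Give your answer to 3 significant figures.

1260

Series of exponential components: λ_sys = Σ λ_i
λ_sys = 0.000279 + 0.0000195 + 0.0000964 + 0.000224 + 0.000176 = 7.9490e-04 /h
MTBF = 1 / λ_sys = 1260 h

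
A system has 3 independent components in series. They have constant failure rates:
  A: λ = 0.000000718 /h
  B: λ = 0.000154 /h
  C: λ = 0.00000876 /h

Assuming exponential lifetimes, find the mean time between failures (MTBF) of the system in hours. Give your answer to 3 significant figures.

6120

Series of exponential components: λ_sys = Σ λ_i
λ_sys = 0.000000718 + 0.000154 + 0.00000876 = 1.6348e-04 /h
MTBF = 1 / λ_sys = 6120 h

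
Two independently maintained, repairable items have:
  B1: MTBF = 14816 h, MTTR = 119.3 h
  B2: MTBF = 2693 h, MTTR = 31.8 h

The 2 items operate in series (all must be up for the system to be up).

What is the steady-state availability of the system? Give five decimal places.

A(B1) = MTBF/(MTBF+MTTR) = 14816/(14816+119.3) = 0.992012
A(B2) = MTBF/(MTBF+MTTR) = 2693/(2693+31.8) = 0.988329
Series availability: 0.992012 × 0.988329 = 0.98043

0.98043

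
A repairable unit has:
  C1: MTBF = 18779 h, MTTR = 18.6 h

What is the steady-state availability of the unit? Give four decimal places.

A(C1) = MTBF/(MTBF+MTTR) = 18779/(18779+18.6) = 0.9990

0.9990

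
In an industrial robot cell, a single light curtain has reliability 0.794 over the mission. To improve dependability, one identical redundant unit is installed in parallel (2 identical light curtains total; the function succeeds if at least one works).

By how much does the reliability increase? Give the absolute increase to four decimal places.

0.1636

R_before = 0.794
R_after = 1 − (1 − 0.794)^2 = 0.9576
ΔR = 0.9576 − 0.794 = 0.1636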